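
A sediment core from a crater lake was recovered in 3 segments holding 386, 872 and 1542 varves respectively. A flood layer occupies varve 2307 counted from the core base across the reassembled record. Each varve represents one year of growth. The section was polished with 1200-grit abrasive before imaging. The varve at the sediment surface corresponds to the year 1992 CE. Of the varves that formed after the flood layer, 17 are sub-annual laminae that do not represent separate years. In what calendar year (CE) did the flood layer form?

Total varves = 386 + 872 + 1542 = 2800.
2800 − 2307 = 493 varves lie beyond the flood layer toward the sediment surface.
Excluding 17 false varves: 493 − 17 = 476.
1992 − 476 = 1516 CE.

1516 CE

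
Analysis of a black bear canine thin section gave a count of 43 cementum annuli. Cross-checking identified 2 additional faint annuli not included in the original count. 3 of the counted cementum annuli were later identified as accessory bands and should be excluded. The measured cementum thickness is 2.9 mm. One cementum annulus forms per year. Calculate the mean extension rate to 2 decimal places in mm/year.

0.07 mm/year

Adjusted count: 43 − 3 + 2 = 42 cementum annuli.
Mean rate = 2.9 mm / 42 years ≈ 0.07 mm/year.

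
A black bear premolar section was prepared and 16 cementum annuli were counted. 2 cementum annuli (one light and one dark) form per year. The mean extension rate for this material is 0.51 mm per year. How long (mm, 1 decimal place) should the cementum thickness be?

Dividing by 2 cementum annuli per year: 16 / 2 = 8 years.
8 years at 0.51 mm/year gives 0.51 × 8 = 4.1 mm.

4.1 mm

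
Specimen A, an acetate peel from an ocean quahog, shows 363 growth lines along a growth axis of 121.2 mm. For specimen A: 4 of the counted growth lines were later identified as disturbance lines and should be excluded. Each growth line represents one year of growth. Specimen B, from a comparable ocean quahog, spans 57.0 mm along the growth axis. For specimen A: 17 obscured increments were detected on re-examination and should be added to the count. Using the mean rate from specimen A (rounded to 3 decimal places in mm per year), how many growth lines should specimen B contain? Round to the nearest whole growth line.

177 growth lines

Specimen A: after corrections the count is 363 − 4 + 17 = 376 growth lines.
A: Mean rate = 121.2 mm / 376 years ≈ 0.322 mm/year.
B spans 57.0 / 0.322 = 177.02 years ≈ 177 growth lines.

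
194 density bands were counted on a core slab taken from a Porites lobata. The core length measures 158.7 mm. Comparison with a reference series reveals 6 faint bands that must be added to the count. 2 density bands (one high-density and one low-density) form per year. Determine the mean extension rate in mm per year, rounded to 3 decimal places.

1.587 mm per year

Adjusted count: 194 + 6 = 200 density bands.
Dividing by 2 density bands per year: 200 / 2 = 100 years.
158.7 mm over 100 years gives 158.7 / 100 ≈ 1.587 mm per year.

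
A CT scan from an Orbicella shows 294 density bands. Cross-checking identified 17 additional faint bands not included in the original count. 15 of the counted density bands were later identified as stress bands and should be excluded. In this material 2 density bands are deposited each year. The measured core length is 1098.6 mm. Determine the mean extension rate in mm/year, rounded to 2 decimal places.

7.42 mm/year

Correcting the raw count gives 294 − 15 + 17 = 296 true density bands.
296 density bands at 2 per year is 296 / 2 = 148 years.
Extension rate ≈ 1098.6 / 148 = 7.42 mm/year.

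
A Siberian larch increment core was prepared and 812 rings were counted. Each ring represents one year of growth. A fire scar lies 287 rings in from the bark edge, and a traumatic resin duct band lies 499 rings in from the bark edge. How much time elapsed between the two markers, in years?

Separation: 499 − 287 = 212 rings.
One ring per year makes the interval 212 years.

212 yr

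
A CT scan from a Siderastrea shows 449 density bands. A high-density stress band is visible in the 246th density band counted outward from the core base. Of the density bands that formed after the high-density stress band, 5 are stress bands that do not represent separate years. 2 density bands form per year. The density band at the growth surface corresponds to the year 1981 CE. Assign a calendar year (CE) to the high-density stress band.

1882 CE

Between density band 246 and the growth surface there are 449 − 246 = 203 density bands.
Excluding 5 false density bands: 203 − 5 = 198.
198 density bands at 2 per year is 198 / 2 = 99 years.
The density band at the growth surface is 1981 CE, so the high-density stress band dates to 1981 − 99 = 1882 CE.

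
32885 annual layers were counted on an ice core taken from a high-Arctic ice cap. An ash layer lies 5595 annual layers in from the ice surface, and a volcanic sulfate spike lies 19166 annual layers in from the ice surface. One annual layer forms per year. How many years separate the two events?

19166 − 5595 = 13571 annual layers lie between the two events.
That is 13571 years at one annual layer per year.

13571 years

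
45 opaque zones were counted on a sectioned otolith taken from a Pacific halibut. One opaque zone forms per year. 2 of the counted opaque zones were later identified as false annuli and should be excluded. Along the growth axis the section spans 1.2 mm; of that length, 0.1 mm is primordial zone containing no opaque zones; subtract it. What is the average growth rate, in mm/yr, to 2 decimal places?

True opaque zone count = 45 − 2 = 43.
The growth record spans 1.2 − 0.1 = 1.1 mm.
1.1 mm over 43 years gives 1.1 / 43 ≈ 0.03 mm/yr.

0.03 mm/yr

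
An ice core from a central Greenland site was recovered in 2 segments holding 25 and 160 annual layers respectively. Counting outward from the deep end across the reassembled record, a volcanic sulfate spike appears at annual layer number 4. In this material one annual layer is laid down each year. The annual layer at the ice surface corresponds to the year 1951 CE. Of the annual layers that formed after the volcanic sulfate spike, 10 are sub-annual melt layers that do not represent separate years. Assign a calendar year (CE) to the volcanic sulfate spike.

Total annual layers = 25 + 160 = 185.
The volcanic sulfate spike sits at annual layer 4 from the deep end, so 185 − 4 = 181 annual layers formed after it.
Removing the 10 false annual layers leaves 181 − 10 = 171 true annual layers beyond the volcanic sulfate spike.
The annual layer at the ice surface is 1951 CE, so the volcanic sulfate spike dates to 1951 − 171 = 1780 CE.

1780 CE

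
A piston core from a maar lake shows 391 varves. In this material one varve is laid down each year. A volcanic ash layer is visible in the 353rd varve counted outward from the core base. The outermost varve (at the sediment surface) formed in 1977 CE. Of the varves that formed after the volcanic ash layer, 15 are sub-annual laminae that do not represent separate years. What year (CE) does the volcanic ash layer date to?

1954 CE

The volcanic ash layer sits at varve 353 from the core base, so 391 − 353 = 38 varves formed after it.
Removing the 15 false varves leaves 38 − 15 = 23 true varves beyond the volcanic ash layer.
Counting back 23 years from 1977 CE places the volcanic ash layer in 1977 − 23 = 1954 CE.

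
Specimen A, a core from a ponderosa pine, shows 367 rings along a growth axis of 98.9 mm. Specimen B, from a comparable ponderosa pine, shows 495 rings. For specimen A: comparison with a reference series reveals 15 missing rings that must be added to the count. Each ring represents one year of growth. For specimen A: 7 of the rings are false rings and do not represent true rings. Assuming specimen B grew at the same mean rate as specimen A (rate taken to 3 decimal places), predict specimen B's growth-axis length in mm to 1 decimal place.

Specimen A: adjusted count: 367 − 7 + 15 = 375 rings.
A: Mean rate = 98.9 mm / 375 years ≈ 0.264 mm per year.
B's length ≈ 0.264 × 495 = 130.7 mm.

130.7 mm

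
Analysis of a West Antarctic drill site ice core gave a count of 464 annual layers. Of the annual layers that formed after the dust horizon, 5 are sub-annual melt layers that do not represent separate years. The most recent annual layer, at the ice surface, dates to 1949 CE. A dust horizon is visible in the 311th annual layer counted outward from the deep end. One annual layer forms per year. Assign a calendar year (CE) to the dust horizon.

Between annual layer 311 and the ice surface there are 464 − 311 = 153 annual layers.
Removing the 5 false annual layers leaves 153 − 5 = 148 true annual layers beyond the dust horizon.
Counting back 148 years from 1949 CE places the dust horizon in 1949 − 148 = 1801 CE.

1801 CE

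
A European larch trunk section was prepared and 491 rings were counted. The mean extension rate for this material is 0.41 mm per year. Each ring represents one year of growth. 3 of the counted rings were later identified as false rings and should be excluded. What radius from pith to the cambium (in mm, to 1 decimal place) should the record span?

200.1 mm

After corrections the count is 491 − 3 = 488 rings.
488 years at 0.41 mm/year gives 0.41 × 488 = 200.1 mm.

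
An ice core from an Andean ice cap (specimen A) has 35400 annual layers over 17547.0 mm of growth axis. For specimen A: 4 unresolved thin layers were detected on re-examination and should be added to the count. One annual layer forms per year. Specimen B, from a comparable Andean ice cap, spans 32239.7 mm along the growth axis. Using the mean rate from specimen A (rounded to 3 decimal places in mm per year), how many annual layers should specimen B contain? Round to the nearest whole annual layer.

Specimen A: correcting the raw count gives 35400 + 4 = 35404 true annual layers.
A: Extension rate ≈ 17547.0 / 35404 = 0.496 mm per year.
Specimen B: 32239.7 mm / 0.496 mm per year = 64999.40 years ≈ 64999 annual layers.

64999 annual layers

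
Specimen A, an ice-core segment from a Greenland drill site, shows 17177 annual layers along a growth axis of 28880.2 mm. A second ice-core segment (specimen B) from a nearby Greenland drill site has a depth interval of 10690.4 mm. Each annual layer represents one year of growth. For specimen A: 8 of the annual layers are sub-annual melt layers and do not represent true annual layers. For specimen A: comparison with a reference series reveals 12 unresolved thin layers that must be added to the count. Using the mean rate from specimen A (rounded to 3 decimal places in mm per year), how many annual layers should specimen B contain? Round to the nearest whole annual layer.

Specimen A: true annual layer count = 17177 − 8 + 12 = 17181.
A: 28880.2 mm over 17181 years gives 28880.2 / 17181 ≈ 1.681 mm/yr.
Specimen B: 10690.4 mm / 1.681 mm per year = 6359.55 years ≈ 6360 annual layers.

6360 annual layers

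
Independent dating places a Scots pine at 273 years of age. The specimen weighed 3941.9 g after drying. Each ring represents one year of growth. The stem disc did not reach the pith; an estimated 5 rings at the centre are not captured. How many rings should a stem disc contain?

268 rings

At one ring per year, 273 years correspond to 273 rings.
Less the 5 uncaptured rings: 273 − 5 = 268.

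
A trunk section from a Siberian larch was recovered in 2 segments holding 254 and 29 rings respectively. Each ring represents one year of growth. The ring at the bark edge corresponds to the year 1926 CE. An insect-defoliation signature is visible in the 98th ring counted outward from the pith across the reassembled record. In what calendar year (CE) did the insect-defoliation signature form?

Total rings = 254 + 29 = 283.
Between ring 98 and the bark edge there are 283 − 98 = 185 rings.
1926 − 185 = 1741 CE.

1741 CE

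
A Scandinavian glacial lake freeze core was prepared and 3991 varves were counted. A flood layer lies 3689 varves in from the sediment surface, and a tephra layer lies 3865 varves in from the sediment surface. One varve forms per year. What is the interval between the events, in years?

176 yr

3865 − 3689 = 176 varves lie between the two events.
At one varve per year, 176 years elapsed between them.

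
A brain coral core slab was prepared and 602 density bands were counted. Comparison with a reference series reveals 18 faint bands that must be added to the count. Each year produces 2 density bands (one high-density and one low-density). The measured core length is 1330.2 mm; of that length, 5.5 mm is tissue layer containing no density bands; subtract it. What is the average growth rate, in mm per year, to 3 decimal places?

True density band count = 602 + 18 = 620.
620 density bands at 2 per year is 620 / 2 = 310 years.
Net length = 1330.2 − 5.5 = 1324.7 mm.
1324.7 mm over 310 years gives 1324.7 / 310 ≈ 4.273 mm per year.

4.273 mm per year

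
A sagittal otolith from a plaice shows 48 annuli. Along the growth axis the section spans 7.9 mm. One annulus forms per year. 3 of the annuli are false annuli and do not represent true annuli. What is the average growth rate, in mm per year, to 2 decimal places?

0.18 mm per year

True annulus count = 48 − 3 = 45.
7.9 mm over 45 years gives 7.9 / 45 ≈ 0.18 mm per year.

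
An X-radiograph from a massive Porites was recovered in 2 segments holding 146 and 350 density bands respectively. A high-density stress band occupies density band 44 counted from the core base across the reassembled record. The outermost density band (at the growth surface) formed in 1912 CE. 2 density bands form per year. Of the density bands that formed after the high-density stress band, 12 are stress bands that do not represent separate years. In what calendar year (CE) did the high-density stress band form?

1692 CE

Total density bands = 146 + 350 = 496.
Between density band 44 and the growth surface there are 496 − 44 = 452 density bands.
Excluding 12 false density bands: 452 − 12 = 440.
With 2 density bands per year, 440 / 2 = 220 years.
Counting back 220 years from 1912 CE places the high-density stress band in 1912 − 220 = 1692 CE.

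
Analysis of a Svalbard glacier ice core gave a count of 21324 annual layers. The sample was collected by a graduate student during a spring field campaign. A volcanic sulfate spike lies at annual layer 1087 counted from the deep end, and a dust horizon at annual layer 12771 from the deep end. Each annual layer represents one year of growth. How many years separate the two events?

11684 years

Separation: 12771 − 1087 = 11684 annual layers.
At one annual layer per year, 11684 years elapsed between them.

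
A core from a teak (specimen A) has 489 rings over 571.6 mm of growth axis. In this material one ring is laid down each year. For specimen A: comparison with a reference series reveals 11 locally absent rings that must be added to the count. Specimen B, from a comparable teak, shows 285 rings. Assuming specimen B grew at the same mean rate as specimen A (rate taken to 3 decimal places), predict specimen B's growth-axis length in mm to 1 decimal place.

Specimen A: after corrections the count is 489 + 11 = 500 rings.
A: Extension rate ≈ 571.6 / 500 = 1.143 mm/yr.
Length of B = 1.143 × 285 = 325.8 mm.

325.8 mm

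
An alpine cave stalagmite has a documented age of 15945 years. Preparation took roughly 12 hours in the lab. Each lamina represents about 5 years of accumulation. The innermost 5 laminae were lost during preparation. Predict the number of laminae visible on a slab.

Expected laminae: 15945 / 5 = 3189.
Less the 5 uncaptured laminae: 3189 − 5 = 3184.

3184 laminae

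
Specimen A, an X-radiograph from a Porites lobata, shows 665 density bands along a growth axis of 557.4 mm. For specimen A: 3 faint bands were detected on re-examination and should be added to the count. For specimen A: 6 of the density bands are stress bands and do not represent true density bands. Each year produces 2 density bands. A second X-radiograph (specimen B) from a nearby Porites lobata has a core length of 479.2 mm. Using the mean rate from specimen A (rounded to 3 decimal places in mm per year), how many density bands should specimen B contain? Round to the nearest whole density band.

Specimen A: correcting the raw count gives 665 − 6 + 3 = 662 true density bands.
Specimen A: with 2 density bands per year, 662 / 2 = 331 years.
A: Extension rate ≈ 557.4 / 331 = 1.684 mm/year.
B spans 479.2 / 1.684 = 284.56 years; at 2 density bands per year that is 284.56 × 2 ≈ 569 density bands.

569 density bands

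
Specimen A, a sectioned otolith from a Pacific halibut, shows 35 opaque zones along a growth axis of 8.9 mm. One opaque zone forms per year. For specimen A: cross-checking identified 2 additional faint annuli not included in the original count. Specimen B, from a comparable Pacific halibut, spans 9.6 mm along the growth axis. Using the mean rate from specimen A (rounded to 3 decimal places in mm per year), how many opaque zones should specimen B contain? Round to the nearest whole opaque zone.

Specimen A: correcting the raw count gives 35 + 2 = 37 true opaque zones.
A: Extension rate ≈ 8.9 / 37 = 0.241 mm/yr.
For B, 9.6 / 0.241 = 39.83 years ≈ 40 opaque zones.

40 opaque zones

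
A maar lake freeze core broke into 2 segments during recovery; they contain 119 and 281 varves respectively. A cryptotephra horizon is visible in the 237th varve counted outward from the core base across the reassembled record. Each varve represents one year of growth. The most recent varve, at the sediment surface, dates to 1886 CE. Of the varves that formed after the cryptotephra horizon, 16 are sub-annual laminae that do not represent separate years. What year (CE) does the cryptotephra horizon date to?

Total varves = 119 + 281 = 400.
The cryptotephra horizon sits at varve 237 from the core base, so 400 − 237 = 163 varves formed after it.
Excluding 16 false varves: 163 − 16 = 147.
The varve at the sediment surface is 1886 CE, so the cryptotephra horizon dates to 1886 − 147 = 1739 CE.

1739 CE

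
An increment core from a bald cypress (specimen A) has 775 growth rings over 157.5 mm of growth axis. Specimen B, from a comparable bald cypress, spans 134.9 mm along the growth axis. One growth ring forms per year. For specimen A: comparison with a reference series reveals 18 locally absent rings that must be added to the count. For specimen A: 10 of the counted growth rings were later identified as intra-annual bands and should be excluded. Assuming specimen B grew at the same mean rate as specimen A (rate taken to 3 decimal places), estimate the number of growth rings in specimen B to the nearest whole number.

671 growth rings

Specimen A: true growth ring count = 775 − 10 + 18 = 783.
A: 157.5 mm over 783 years gives 157.5 / 783 ≈ 0.201 mm/yr.
Specimen B: 134.9 mm / 0.201 mm per year = 671.14 years ≈ 671 growth rings.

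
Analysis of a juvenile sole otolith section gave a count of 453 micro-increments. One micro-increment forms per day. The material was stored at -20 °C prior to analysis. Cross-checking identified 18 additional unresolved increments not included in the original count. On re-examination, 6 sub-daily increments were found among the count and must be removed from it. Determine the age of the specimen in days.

After corrections the count is 453 − 6 + 18 = 465 micro-increments.
One micro-increment per day makes the duration 465 days.

465 d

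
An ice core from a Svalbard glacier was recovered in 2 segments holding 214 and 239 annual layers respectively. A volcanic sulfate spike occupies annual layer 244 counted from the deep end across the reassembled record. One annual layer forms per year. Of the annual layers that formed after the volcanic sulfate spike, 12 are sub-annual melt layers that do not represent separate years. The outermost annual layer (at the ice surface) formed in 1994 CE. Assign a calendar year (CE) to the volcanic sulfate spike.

Total annual layers = 214 + 239 = 453.
453 − 244 = 209 annual layers lie beyond the volcanic sulfate spike toward the ice surface.
Removing the 12 false annual layers leaves 209 − 12 = 197 true annual layers beyond the volcanic sulfate spike.
1994 − 197 = 1797 CE.

1797 CE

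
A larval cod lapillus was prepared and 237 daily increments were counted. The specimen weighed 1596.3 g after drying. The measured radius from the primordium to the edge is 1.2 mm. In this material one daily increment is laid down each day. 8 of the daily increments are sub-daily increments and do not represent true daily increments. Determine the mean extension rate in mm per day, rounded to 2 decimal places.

0.01 mm per day

Correcting the raw count gives 237 − 8 = 229 true daily increments.
1.2 mm over 229 days gives 1.2 / 229 ≈ 0.01 mm per day.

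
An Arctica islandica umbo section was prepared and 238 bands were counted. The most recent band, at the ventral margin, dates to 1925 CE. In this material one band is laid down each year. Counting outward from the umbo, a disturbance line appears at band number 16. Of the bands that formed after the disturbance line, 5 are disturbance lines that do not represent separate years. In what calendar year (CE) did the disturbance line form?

1708 CE

238 − 16 = 222 bands lie beyond the disturbance line toward the ventral margin.
222 − 5 false = 217 true bands after the disturbance line.
The band at the ventral margin is 1925 CE, so the disturbance line dates to 1925 − 217 = 1708 CE.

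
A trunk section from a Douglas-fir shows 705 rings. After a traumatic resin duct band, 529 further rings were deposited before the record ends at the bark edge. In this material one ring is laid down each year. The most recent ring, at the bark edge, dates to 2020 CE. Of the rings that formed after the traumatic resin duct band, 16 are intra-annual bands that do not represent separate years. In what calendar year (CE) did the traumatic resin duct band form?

529 rings post-date the traumatic resin duct band.
529 − 16 false = 513 true rings after the traumatic resin duct band.
2020 − 513 = 1507 CE.

1507 CE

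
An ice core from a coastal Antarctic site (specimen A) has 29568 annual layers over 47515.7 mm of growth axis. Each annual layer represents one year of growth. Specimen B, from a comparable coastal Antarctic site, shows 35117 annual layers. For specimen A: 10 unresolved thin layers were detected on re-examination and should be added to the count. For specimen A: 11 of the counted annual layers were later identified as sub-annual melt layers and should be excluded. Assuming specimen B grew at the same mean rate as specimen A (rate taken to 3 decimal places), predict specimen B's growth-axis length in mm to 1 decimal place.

56433.0 mm

Specimen A: adjusted count: 29568 − 11 + 10 = 29567 annual layers.
A: Mean rate = 47515.7 mm / 29567 years ≈ 1.607 mm/year.
B's length ≈ 1.607 × 35117 = 56433.0 mm.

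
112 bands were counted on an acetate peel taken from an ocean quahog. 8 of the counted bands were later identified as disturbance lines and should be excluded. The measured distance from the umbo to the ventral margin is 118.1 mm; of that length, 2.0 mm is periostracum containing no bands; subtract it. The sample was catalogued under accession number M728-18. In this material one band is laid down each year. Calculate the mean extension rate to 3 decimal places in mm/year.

After corrections the count is 112 − 8 = 104 bands.
The growth record spans 118.1 − 2.0 = 116.1 mm.
Extension rate ≈ 116.1 / 104 = 1.116 mm/year.

1.116 mm/year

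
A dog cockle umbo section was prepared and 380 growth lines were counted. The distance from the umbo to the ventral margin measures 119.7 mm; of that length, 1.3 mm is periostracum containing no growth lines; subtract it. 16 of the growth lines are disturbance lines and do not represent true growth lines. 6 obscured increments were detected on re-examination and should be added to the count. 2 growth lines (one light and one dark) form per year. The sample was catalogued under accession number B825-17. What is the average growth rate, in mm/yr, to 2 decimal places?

Correcting the raw count gives 380 − 16 + 6 = 370 true growth lines.
370 growth lines at 2 per year is 370 / 2 = 185 years.
The growth record spans 119.7 − 1.3 = 118.4 mm.
Extension rate ≈ 118.4 / 185 = 0.64 mm/yr.

0.64 mm/yr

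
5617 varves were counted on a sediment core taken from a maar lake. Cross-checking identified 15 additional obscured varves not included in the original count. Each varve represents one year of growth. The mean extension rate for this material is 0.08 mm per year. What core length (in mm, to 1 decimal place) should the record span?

450.6 mm

After corrections the count is 5617 + 15 = 5632 varves.
5632 years at 0.08 mm/year gives 0.08 × 5632 = 450.6 mm.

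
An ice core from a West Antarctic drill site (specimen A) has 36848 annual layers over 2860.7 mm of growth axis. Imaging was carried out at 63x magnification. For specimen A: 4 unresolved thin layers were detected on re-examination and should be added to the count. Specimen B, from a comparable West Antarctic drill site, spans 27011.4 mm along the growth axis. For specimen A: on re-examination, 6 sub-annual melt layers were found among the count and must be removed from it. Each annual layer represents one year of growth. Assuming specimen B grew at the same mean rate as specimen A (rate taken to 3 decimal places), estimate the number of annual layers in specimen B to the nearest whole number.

346300 annual layers

Specimen A: after corrections the count is 36848 − 6 + 4 = 36846 annual layers.
A: Extension rate ≈ 2860.7 / 36846 = 0.078 mm/year.
B spans 27011.4 / 0.078 = 346300.00 years ≈ 346300 annual layers.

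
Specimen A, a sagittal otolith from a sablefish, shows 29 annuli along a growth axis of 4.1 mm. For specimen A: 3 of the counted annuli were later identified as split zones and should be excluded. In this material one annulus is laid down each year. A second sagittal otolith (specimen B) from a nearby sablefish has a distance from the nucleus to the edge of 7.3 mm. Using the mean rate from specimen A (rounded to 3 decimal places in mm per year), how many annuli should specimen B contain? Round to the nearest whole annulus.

46 annuli

Specimen A: correcting the raw count gives 29 − 3 = 26 true annuli.
A: Mean rate = 4.1 mm / 26 years ≈ 0.158 mm/year.
B spans 7.3 / 0.158 = 46.20 years ≈ 46 annuli.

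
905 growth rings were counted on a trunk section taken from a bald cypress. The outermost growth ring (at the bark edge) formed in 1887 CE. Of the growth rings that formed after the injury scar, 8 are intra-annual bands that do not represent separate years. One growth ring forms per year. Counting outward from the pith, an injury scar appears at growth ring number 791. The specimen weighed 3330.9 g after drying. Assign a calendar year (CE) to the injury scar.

1781 CE

905 − 791 = 114 growth rings lie beyond the injury scar toward the bark edge.
114 − 8 false = 106 true growth rings after the injury scar.
Counting back 106 years from 1887 CE places the injury scar in 1887 − 106 = 1781 CE.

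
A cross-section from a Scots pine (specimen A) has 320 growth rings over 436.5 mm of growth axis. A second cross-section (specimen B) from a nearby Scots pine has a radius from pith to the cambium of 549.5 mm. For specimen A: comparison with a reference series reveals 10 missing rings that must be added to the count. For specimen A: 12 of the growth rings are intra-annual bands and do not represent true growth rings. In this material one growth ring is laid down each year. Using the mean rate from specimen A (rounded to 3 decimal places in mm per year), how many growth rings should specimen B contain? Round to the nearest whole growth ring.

Specimen A: after corrections the count is 320 − 12 + 10 = 318 growth rings.
A: Extension rate ≈ 436.5 / 318 = 1.373 mm/yr.
B spans 549.5 / 1.373 = 400.22 years ≈ 400 growth rings.

400 growth rings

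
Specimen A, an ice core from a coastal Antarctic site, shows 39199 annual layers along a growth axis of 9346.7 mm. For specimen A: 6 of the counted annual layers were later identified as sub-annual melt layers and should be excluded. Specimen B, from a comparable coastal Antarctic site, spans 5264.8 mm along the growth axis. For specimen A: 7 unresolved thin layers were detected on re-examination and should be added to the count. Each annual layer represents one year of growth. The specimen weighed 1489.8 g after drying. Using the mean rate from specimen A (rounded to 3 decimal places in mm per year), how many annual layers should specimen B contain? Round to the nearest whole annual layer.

Specimen A: adjusted count: 39199 − 6 + 7 = 39200 annual layers.
A: Extension rate ≈ 9346.7 / 39200 = 0.238 mm per year.
For B, 5264.8 / 0.238 = 22121.01 years ≈ 22121 annual layers.

22121 annual layers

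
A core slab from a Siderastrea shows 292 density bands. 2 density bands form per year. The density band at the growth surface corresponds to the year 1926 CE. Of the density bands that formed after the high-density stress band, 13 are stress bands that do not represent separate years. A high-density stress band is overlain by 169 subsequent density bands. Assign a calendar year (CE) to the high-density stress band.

1848 CE

There are 169 density bands younger than the high-density stress band.
Removing the 13 false density bands leaves 169 − 13 = 156 true density bands beyond the high-density stress band.
156 density bands at 2 per year is 156 / 2 = 78 years.
Counting back 78 years from 1926 CE places the high-density stress band in 1926 − 78 = 1848 CE.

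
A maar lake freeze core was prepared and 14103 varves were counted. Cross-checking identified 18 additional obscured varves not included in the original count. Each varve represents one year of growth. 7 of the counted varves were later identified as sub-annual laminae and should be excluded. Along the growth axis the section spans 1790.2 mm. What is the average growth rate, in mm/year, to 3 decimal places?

0.127 mm/year

Adjusted count: 14103 − 7 + 18 = 14114 varves.
1790.2 mm over 14114 years gives 1790.2 / 14114 ≈ 0.127 mm/year.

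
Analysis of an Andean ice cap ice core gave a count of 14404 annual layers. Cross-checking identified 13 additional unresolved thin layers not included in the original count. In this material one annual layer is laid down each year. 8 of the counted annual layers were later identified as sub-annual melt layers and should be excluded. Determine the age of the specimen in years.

14409 yr

After corrections the count is 14404 − 8 + 13 = 14409 annual layers.
At one annual layer per year, that is 14409 years.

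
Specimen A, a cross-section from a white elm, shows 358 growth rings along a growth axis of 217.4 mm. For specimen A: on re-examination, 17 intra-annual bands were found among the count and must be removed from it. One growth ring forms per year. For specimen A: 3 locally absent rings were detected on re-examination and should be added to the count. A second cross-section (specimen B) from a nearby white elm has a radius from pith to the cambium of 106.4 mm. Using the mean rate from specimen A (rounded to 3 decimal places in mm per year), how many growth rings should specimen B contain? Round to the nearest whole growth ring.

Specimen A: after corrections the count is 358 − 17 + 3 = 344 growth rings.
A: Extension rate ≈ 217.4 / 344 = 0.632 mm/year.
Specimen B: 106.4 mm / 0.632 mm per year = 168.35 years ≈ 168 growth rings.

168 growth rings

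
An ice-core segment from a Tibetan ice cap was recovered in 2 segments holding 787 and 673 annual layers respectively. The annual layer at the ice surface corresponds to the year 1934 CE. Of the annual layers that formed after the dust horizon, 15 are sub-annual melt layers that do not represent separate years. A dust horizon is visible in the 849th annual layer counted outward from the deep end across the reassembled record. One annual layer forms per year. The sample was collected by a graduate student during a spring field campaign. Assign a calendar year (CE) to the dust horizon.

1338 CE

Total annual layers = 787 + 673 = 1460.
The dust horizon sits at annual layer 849 from the deep end, so 1460 − 849 = 611 annual layers formed after it.
Removing the 15 false annual layers leaves 611 − 15 = 596 true annual layers beyond the dust horizon.
The annual layer at the ice surface is 1934 CE, so the dust horizon dates to 1934 − 596 = 1338 CE.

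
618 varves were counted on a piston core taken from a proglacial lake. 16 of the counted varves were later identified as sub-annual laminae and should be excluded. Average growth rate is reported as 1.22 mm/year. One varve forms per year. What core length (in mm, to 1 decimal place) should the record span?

734.4 mm

After corrections the count is 618 − 16 = 602 varves.
602 years at 1.22 mm/year gives 1.22 × 602 = 734.4 mm.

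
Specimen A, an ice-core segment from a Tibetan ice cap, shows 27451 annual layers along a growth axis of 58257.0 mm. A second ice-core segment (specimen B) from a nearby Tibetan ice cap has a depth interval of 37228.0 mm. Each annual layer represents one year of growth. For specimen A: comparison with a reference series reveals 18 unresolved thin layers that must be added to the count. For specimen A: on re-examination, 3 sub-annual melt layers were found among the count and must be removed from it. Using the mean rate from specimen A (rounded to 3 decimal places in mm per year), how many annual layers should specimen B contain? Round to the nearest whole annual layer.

17552 annual layers

Specimen A: after corrections the count is 27451 − 3 + 18 = 27466 annual layers.
A: Extension rate ≈ 58257.0 / 27466 = 2.121 mm/yr.
B spans 37228.0 / 2.121 = 17552.10 years ≈ 17552 annual layers.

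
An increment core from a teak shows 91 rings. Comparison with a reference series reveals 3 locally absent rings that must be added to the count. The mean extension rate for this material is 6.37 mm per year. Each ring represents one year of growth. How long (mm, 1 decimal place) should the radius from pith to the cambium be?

True ring count = 91 + 3 = 94.
Length ≈ 6.37 × 94 = 598.8 mm.

598.8 mm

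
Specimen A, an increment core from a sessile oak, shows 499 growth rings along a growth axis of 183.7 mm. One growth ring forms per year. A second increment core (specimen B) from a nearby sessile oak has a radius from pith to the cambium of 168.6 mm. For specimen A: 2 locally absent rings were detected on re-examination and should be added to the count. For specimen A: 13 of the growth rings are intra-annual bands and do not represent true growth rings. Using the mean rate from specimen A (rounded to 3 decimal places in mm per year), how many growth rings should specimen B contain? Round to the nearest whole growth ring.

448 growth rings

Specimen A: adjusted count: 499 − 13 + 2 = 488 growth rings.
A: Mean rate = 183.7 mm / 488 years ≈ 0.376 mm/yr.
B spans 168.6 / 0.376 = 448.40 years ≈ 448 growth rings.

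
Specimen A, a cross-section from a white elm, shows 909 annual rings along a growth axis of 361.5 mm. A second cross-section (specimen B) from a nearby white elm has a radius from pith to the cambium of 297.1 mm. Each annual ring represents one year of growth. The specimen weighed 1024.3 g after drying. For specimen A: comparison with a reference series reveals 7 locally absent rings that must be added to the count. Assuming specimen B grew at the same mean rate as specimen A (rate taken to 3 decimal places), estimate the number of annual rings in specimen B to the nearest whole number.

Specimen A: correcting the raw count gives 909 + 7 = 916 true annual rings.
A: 361.5 mm over 916 years gives 361.5 / 916 ≈ 0.395 mm per year.
Specimen B: 297.1 mm / 0.395 mm per year = 752.15 years ≈ 752 annual rings.

752 annual rings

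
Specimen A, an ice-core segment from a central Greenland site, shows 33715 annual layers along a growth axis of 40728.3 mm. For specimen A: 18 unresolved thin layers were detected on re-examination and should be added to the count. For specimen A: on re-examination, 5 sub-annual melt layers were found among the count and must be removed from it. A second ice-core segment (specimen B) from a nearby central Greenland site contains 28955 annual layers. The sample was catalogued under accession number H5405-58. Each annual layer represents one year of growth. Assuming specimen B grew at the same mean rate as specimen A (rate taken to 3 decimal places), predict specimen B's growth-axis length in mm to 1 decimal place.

Specimen A: after corrections the count is 33715 − 5 + 18 = 33728 annual layers.
A: 40728.3 mm over 33728 years gives 40728.3 / 33728 ≈ 1.208 mm/year.
Length of B = 1.208 × 28955 = 34977.6 mm.

34977.6 mm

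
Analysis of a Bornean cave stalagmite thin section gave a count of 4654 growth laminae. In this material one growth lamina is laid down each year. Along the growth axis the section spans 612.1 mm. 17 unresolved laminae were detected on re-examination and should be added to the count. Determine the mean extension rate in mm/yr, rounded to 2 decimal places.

0.13 mm/yr

Adjusted count: 4654 + 17 = 4671 growth laminae.
612.1 mm over 4671 years gives 612.1 / 4671 ≈ 0.13 mm/yr.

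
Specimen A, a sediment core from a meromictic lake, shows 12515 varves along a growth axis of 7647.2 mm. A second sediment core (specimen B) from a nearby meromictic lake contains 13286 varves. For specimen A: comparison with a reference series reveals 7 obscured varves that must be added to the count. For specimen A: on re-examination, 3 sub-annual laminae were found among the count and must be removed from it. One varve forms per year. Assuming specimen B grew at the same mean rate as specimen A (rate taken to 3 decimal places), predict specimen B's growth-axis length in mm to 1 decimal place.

Specimen A: true varve count = 12515 − 3 + 7 = 12519.
A: 7647.2 mm over 12519 years gives 7647.2 / 12519 ≈ 0.611 mm/yr.
Length of B = 0.611 × 13286 = 8117.7 mm.

8117.7 mm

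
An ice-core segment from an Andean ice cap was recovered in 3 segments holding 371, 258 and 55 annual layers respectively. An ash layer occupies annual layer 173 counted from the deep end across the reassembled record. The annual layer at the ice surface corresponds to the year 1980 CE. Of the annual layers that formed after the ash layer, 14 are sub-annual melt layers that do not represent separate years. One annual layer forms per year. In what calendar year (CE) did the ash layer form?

1483 CE

Total annual layers = 371 + 258 + 55 = 684.
The ash layer sits at annual layer 173 from the deep end, so 684 − 173 = 511 annual layers formed after it.
511 − 14 false = 497 true annual layers after the ash layer.
The annual layer at the ice surface is 1980 CE, so the ash layer dates to 1980 − 497 = 1483 CE.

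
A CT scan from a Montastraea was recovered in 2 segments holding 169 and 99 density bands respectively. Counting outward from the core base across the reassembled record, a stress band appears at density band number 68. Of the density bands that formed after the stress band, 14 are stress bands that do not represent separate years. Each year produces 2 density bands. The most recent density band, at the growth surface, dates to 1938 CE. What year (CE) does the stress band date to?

Total density bands = 169 + 99 = 268.
Between density band 68 and the growth surface there are 268 − 68 = 200 density bands.
Excluding 14 false density bands: 200 − 14 = 186.
With 2 density bands per year, 186 / 2 = 93 years.
The density band at the growth surface is 1938 CE, so the stress band dates to 1938 − 93 = 1845 CE.

1845 CE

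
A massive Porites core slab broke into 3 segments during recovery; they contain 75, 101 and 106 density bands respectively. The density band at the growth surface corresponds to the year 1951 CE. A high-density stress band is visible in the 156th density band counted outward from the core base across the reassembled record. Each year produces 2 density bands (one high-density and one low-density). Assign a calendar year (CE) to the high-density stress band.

Total density bands = 75 + 101 + 106 = 282.
Between density band 156 and the growth surface there are 282 − 156 = 126 density bands.
With 2 density bands per year, 126 / 2 = 63 years.
1951 − 63 = 1888 CE.

1888 CE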